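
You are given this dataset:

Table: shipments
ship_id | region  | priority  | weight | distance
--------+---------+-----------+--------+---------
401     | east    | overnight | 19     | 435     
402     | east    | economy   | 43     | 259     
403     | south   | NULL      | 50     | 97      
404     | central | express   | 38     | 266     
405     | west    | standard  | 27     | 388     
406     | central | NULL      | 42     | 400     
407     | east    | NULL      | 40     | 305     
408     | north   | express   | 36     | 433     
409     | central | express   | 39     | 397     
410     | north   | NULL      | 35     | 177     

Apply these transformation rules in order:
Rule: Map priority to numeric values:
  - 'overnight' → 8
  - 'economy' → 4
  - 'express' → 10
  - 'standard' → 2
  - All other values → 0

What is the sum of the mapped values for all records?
44

Step 1: Apply mapping to each record
Step 2: Count by status:
  'overnight': 1 records × 8 = 8
  'economy': 1 records × 4 = 4
  'express': 3 records × 10 = 30
  'standard': 1 records × 2 = 2
Step 3: Sum all mapped values = 44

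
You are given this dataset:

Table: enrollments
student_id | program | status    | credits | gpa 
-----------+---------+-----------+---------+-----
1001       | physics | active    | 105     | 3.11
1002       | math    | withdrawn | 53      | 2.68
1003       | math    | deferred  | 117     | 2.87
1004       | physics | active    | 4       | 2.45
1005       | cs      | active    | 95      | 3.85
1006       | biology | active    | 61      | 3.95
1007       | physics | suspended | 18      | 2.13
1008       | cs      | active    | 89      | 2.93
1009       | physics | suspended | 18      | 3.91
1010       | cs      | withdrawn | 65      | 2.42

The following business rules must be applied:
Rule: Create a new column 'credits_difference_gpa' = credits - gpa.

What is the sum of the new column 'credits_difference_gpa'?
594.7

Step 1: For each record, compute credits - gpa
Example calculations:
  105 - 3.11 = 101.89
  53 - 2.68 = 50.32
  117 - 2.87 = 114.13
  ...
Step 2: Sum all derived values
Step 3: Total = 594.7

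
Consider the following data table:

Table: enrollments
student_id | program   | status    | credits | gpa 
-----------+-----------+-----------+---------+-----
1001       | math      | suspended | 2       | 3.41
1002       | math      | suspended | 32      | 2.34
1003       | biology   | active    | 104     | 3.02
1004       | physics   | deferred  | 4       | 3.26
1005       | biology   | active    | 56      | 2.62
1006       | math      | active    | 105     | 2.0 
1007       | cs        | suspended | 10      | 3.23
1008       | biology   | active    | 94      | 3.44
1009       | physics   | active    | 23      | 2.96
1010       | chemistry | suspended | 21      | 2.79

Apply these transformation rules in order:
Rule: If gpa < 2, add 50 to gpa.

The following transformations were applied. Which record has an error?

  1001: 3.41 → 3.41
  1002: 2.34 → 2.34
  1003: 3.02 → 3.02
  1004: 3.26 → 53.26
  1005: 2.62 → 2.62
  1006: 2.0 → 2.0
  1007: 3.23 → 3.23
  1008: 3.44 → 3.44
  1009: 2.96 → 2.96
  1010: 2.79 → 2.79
Record 1004 has an error. The correct transformed value should be 3.26, not 53.26.

Step 1: Check each record against the rule
Step 2: Record 1004 has gpa = 3.26
Step 3: Since 3.26 >= 2, the bonus should not have been applied
Step 4: Correct value = 3.26, but claimed value = 53.26
Conclusion: Record 1004 has the error.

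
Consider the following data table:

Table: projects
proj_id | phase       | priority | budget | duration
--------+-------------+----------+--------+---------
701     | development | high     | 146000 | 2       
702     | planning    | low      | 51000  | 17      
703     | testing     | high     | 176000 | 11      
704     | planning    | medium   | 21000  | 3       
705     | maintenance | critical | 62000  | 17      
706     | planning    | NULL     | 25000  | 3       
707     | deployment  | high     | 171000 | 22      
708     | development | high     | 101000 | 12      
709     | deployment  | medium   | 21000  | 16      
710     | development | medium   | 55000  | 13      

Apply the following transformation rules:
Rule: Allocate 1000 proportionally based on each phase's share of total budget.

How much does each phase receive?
deployment: 231.6, development: 364.29, maintenance: 74.79, planning: 117.01, testing: 212.3

Step 1: Calculate total budget = 829000
Step 2: Calculate each phase's proportion:
  deployment: 192000/829000 = 23.16% → 231.6
  development: 302000/829000 = 36.43% → 364.29
  maintenance: 62000/829000 = 7.48% → 74.79
  planning: 97000/829000 = 11.70% → 117.01
  testing: 176000/829000 = 21.23% → 212.3
Step 3: Verify: sum of allocations ≈ 1000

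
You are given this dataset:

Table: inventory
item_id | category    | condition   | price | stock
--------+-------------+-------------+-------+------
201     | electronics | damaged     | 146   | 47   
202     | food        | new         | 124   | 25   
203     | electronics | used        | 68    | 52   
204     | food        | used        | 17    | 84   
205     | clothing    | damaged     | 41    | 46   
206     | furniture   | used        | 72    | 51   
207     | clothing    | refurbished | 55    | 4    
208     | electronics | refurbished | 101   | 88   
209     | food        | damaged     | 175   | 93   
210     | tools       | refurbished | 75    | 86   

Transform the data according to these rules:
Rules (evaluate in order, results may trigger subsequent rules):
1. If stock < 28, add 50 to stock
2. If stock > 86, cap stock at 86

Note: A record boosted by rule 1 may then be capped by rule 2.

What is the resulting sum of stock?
667

Step 1: Apply rule 1 to records with stock < 28
  - 2 records get bonus of 50
  - Of these, 0 records then exceed 86 and get capped
Step 2: Apply rule 2 to records with stock > 86
  - 2 records (original) are capped
Step 3: Calculate final sum = 667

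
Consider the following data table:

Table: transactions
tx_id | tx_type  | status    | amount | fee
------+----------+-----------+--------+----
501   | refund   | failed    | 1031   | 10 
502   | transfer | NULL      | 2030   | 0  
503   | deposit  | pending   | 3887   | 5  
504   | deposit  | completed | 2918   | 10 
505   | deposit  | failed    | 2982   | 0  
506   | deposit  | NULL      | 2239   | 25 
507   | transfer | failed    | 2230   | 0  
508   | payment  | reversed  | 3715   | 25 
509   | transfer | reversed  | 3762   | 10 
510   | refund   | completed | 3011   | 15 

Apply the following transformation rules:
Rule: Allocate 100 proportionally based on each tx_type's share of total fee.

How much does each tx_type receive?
deposit: 40.0, payment: 25.0, refund: 25.0, transfer: 10.0

Step 1: Calculate total fee = 100
Step 2: Calculate each tx_type's proportion:
  deposit: 40/100 = 40.00% → 40.0
  payment: 25/100 = 25.00% → 25.0
  refund: 25/100 = 25.00% → 25.0
  transfer: 10/100 = 10.00% → 10.0
Step 3: Verify: sum of allocations ≈ 100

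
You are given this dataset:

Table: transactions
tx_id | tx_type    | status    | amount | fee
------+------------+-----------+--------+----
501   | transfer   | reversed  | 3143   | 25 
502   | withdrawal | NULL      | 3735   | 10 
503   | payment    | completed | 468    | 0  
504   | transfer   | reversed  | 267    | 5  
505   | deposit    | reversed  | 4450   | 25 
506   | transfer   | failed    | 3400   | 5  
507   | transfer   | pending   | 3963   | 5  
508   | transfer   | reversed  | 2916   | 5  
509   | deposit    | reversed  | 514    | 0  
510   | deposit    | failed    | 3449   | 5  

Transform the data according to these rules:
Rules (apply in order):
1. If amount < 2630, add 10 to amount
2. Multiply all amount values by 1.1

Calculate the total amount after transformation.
28968.5

Step 1: Apply Rule 1 - Add 10 to records with amount < 2630
  - 3 records affected: 1249 + (3 × 10) = 1279
  - Unaffected records: 25056
  - Sum after Rule 1: 26335
Step 2: Apply Rule 2 - Multiply all by 1.1
  - 26335 × 1.1 = 28968.5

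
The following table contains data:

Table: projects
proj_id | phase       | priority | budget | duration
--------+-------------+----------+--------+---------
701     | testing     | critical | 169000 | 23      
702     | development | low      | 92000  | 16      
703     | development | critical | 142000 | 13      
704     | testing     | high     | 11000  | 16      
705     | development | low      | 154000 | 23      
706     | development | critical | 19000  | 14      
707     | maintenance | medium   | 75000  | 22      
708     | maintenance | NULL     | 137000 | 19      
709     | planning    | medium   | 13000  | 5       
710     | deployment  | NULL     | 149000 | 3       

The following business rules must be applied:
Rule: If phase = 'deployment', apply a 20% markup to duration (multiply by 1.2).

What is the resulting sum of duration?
154.6

Step 1: Records with phase = 'deployment' have total duration = 3
Step 2: Apply multiplier: 3 × 1.2 = 3.6
Step 3: Other records total: 151
Step 4: Final sum = 3.6 + 151 = 154.6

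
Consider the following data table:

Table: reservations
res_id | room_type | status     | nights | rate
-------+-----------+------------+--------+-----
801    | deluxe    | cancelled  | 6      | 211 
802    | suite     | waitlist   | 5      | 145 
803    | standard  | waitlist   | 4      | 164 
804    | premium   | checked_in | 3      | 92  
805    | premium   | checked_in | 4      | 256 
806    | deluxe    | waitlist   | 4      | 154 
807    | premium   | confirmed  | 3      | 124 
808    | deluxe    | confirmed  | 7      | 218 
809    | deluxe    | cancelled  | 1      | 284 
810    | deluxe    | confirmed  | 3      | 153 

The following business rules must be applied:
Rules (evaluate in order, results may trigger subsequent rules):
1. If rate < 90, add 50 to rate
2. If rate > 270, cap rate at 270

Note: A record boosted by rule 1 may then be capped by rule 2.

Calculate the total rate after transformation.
1787

Step 1: Apply rule 1 to records with rate < 90
  - 0 records get bonus of 50
  - Of these, 0 records then exceed 270 and get capped
Step 2: Apply rule 2 to records with rate > 270
  - 1 records (original) are capped
Step 3: Calculate final sum = 1787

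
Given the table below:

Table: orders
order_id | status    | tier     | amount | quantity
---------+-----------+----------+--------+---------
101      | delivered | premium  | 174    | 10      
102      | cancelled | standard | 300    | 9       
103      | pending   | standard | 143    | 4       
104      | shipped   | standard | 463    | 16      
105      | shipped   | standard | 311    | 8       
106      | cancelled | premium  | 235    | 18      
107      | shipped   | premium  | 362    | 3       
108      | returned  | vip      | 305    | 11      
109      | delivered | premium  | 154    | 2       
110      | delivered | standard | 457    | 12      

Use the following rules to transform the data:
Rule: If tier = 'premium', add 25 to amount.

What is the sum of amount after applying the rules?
3004

Step 1: Count records where tier = 'premium': 4
Step 2: Total bonus added: 4 × 25 = 100
Step 3: Original sum of amount: 2904
Step 4: Final sum = 2904 + 100 = 3004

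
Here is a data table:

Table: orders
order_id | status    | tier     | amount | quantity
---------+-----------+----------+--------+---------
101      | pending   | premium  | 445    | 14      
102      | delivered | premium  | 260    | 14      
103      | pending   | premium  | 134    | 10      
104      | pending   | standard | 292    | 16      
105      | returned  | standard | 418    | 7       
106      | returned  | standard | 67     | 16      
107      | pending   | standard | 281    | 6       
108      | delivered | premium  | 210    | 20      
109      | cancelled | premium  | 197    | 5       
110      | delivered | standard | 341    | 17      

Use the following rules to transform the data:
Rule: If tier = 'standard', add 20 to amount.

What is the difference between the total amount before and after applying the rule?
100

Step 1: Original sum of amount = 2645
Step 2: 5 records have tier = 'standard'
Step 3: Each affected record changes by 20
Step 4: Total change = 5 × 20 = 100
Step 5: New sum = 2645 + 100 = 2745
Step 6: Difference = |2745 - 2645| = 100
        (Sum increased by 100)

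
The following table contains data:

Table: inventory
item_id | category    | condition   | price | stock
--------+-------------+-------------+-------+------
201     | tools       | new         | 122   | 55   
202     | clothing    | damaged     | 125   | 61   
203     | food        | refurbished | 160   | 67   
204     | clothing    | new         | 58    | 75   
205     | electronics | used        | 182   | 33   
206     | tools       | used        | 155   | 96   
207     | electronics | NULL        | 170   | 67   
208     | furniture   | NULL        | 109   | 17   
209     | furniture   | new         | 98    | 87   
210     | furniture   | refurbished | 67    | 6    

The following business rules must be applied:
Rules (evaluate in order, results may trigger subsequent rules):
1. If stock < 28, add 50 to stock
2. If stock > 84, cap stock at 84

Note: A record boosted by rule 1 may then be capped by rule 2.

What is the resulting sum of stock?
649

Step 1: Apply rule 1 to records with stock < 28
  - 2 records get bonus of 50
  - Of these, 0 records then exceed 84 and get capped
Step 2: Apply rule 2 to records with stock > 84
  - 2 records (original) are capped
Step 3: Calculate final sum = 649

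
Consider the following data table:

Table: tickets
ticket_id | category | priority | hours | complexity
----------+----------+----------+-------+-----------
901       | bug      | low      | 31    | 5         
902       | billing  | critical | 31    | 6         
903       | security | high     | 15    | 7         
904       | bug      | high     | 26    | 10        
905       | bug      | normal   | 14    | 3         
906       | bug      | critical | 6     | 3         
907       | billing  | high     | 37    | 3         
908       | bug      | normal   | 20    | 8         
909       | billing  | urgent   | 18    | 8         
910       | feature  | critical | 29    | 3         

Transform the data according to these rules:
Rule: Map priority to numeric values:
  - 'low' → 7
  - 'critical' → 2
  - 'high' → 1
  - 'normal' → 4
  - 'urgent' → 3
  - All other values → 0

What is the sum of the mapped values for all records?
27

Step 1: Apply mapping to each record
Step 2: Count by status:
  'low': 1 records × 7 = 7
  'critical': 3 records × 2 = 6
  'high': 3 records × 1 = 3
  'normal': 2 records × 4 = 8
  'urgent': 1 records × 3 = 3
Step 3: Sum all mapped values = 27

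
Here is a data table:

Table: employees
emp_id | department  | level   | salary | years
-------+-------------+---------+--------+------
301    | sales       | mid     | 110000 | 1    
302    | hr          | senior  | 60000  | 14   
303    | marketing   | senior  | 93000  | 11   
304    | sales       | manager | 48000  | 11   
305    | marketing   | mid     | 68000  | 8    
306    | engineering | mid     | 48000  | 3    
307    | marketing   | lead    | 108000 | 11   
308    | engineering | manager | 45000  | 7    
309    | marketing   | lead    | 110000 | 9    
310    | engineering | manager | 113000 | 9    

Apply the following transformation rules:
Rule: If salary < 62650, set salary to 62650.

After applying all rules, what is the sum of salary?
852600

Step 1: 4 records have salary < 62650
Step 2: These records originally summed to 201000
Step 3: After setting to minimum: 4 × 62650 = 250600
Step 4: Unaffected records sum: 602000
Step 5: Final sum = 250600 + 602000 = 852600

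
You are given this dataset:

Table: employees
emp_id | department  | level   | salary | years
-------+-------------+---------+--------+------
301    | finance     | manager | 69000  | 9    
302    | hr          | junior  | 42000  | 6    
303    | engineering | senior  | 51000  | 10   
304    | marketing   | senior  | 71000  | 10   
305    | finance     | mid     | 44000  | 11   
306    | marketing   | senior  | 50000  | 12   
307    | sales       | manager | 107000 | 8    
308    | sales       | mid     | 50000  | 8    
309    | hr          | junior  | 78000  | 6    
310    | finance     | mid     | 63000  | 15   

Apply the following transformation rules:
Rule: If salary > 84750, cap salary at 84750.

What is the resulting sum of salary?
602750

Step 1: 1 records have salary > 84750
Step 2: These records originally summed to 107000
Step 3: After capping: 1 × 84750 = 84750
Step 4: Unaffected records sum: 518000
Step 5: Final sum = 84750 + 518000 = 602750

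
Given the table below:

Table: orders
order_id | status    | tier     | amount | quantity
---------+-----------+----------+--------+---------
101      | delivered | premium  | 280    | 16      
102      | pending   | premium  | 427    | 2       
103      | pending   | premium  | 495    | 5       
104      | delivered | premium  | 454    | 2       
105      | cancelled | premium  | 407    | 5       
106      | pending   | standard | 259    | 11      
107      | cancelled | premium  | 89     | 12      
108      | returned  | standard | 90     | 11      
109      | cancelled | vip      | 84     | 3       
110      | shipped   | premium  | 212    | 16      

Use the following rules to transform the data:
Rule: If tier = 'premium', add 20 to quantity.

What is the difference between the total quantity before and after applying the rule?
140

Step 1: Original sum of quantity = 83
Step 2: 7 records have tier = 'premium'
Step 3: Each affected record changes by 20
Step 4: Total change = 7 × 20 = 140
Step 5: New sum = 83 + 140 = 223
Step 6: Difference = |223 - 83| = 140
        (Sum increased by 140)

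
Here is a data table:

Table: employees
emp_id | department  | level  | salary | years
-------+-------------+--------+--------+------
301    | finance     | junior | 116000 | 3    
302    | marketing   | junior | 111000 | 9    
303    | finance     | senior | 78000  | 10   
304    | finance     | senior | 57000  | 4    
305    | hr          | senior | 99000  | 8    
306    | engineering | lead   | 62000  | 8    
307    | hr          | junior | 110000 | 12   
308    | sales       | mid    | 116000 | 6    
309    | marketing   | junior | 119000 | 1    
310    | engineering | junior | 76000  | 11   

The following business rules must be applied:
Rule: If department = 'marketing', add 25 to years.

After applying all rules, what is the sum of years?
122

Step 1: Count records where department = 'marketing': 2
Step 2: Total bonus added: 2 × 25 = 50
Step 3: Original sum of years: 72
Step 4: Final sum = 72 + 50 = 122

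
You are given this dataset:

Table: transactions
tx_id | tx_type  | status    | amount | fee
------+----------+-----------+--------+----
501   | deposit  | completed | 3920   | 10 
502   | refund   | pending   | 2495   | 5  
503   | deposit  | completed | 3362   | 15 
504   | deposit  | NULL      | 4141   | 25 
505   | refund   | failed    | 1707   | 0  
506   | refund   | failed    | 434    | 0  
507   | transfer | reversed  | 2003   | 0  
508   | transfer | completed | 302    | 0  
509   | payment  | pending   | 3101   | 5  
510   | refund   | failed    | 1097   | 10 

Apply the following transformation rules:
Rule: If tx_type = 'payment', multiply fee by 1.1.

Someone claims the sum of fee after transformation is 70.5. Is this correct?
Yes, the result is correct.

Step 1: Calculate the correct sum after transformation
Step 2: Apply multiplier 1.1 to records where tx_type = 'payment'
Step 3: Correct result = 70.5
Step 4: Claimed result = 70.5
Step 5: 70.5 = 70.5 ✓
Conclusion: The claimed result is correct.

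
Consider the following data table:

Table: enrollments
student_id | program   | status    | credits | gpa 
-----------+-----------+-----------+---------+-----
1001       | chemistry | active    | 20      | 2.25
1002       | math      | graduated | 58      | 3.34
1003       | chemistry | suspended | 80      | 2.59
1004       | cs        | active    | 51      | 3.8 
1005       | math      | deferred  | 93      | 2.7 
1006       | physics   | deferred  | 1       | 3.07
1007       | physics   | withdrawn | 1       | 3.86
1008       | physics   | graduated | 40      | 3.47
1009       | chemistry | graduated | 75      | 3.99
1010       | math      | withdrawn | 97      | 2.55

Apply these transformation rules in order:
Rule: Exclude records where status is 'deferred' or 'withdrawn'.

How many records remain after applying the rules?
6

Step 1: Count records to exclude
  - 2 (deferred) + 2 (withdrawn) = 4 records
Step 2: Total records: 10
Step 3: Remaining = 10 - 4 = 6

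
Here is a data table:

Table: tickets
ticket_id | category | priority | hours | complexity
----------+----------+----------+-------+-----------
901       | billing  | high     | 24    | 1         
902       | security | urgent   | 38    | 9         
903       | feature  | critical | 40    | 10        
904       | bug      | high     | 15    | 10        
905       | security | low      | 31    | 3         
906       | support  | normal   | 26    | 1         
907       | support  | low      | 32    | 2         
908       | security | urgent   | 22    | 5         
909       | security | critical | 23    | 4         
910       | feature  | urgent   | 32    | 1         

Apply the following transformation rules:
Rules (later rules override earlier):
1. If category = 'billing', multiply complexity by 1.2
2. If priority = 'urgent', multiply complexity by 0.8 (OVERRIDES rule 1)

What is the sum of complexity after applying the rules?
43.2

Step 1: Rule 2 takes priority for records with priority = 'urgent'
  - 3 records: 15 × 0.8 = 12.0
Step 2: Rule 1 applies to remaining records with category = 'billing'
  - 1 records: 1 × 1.2 = 1.2
Step 3: Other records unchanged: 30
Step 4: Final sum = 12.0 + 1.2 + 30 = 43.2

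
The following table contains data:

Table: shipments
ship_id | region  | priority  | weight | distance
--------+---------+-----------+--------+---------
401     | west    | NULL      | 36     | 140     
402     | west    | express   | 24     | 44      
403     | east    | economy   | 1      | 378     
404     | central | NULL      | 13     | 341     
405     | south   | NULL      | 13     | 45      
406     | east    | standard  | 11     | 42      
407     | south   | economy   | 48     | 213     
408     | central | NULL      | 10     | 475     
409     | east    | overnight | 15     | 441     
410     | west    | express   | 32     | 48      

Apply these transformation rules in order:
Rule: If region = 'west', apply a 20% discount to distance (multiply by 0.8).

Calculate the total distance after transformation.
2120.6

Step 1: Records with region = 'west' have total distance = 232
Step 2: Apply multiplier: 232 × 0.8 = 185.6
Step 3: Other records total: 1935
Step 4: Final sum = 185.6 + 1935 = 2120.6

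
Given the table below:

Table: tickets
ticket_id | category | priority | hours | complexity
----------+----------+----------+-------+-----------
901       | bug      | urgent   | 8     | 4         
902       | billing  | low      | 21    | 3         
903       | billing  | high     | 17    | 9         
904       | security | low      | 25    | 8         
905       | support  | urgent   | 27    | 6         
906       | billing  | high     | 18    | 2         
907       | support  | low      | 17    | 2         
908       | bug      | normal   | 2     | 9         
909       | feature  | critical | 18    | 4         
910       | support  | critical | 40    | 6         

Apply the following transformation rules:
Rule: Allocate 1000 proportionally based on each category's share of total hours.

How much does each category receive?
billing: 290.16, bug: 51.81, feature: 93.26, security: 129.53, support: 435.23

Step 1: Calculate total hours = 193
Step 2: Calculate each category's proportion:
  billing: 56/193 = 29.02% → 290.16
  bug: 10/193 = 5.18% → 51.81
  feature: 18/193 = 9.33% → 93.26
  security: 25/193 = 12.95% → 129.53
  support: 84/193 = 43.52% → 435.23
Step 3: Verify: sum of allocations ≈ 1000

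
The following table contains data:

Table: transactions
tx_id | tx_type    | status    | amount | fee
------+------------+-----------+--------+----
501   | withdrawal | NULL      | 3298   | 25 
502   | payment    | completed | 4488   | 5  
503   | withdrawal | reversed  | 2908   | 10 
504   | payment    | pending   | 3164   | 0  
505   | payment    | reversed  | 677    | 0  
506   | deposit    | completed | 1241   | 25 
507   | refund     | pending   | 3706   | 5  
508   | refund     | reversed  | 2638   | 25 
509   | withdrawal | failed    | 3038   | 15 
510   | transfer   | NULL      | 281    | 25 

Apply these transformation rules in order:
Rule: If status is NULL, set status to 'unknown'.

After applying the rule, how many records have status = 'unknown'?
2

Step 1: Count records where status IS NULL
Step 2: Found 2 records with NULL status
Step 3: These records will have status set to 'unknown'
Step 4: Records already having status = 'unknown': 0
Step 5: Answer: 2 + 0 = 2 records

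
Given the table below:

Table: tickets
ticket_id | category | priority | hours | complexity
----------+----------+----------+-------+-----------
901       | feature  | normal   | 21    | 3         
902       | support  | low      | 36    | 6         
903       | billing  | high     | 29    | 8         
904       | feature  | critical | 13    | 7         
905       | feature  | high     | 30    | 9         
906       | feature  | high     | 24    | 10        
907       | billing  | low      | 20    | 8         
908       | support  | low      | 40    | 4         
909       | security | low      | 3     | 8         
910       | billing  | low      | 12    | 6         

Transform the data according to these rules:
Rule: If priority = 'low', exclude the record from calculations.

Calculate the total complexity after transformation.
37

Step 1: Identify records where priority = 'low'
Step 2: The excluded records sum to 32
Step 3: Original total complexity = 69
Step 4: Remaining total = 69 - 32 = 37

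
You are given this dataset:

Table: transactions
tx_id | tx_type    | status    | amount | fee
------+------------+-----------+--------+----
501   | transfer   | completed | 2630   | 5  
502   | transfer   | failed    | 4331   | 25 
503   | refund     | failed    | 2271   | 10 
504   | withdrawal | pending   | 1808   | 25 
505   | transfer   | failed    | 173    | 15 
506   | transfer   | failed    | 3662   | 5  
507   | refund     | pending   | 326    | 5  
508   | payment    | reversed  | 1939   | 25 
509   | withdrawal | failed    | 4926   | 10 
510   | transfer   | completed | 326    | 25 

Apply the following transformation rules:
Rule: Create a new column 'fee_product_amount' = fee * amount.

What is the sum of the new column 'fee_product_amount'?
317755

Step 1: For each record, compute fee * amount
Example calculations:
  5 * 2630 = 13150
  25 * 4331 = 108275
  10 * 2271 = 22710
  ...
Step 2: Sum all derived values
Step 3: Total = 317755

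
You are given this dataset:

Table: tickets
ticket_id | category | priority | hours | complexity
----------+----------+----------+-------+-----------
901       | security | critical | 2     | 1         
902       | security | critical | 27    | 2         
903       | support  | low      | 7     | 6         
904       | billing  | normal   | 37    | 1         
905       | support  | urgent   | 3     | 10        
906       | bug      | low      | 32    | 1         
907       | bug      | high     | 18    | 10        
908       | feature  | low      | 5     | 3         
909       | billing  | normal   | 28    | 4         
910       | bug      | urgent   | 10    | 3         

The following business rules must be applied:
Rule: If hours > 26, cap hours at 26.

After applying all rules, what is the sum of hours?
149

Step 1: 4 records have hours > 26
Step 2: These records originally summed to 124
Step 3: After capping: 4 × 26 = 104
Step 4: Unaffected records sum: 45
Step 5: Final sum = 104 + 45 = 149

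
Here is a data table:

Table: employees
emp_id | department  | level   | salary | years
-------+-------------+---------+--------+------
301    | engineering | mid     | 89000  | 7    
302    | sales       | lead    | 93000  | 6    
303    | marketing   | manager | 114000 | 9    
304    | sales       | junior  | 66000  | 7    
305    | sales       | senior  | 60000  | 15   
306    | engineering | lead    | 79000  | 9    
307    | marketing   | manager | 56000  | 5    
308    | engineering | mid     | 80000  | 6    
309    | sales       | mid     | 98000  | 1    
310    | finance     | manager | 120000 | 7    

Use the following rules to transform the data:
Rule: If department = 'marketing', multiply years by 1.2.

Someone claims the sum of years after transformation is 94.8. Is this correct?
No, the correct result is 74.8.

Step 1: Calculate the correct sum after transformation
Step 2: Apply multiplier 1.2 to records where department = 'marketing'
Step 3: Correct result = 74.8
Step 4: Claimed result = 94.8
Step 5: 74.8 ≠ 94.8
Conclusion: The claimed result is incorrect. The correct answer is 74.8.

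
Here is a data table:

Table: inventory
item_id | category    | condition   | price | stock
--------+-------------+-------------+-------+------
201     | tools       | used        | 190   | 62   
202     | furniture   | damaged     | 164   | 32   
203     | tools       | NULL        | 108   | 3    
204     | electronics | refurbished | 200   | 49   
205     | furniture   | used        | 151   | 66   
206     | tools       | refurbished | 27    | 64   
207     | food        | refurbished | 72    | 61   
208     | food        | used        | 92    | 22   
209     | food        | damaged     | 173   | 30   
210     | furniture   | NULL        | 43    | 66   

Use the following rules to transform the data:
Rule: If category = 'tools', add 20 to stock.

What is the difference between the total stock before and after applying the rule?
60

Step 1: Original sum of stock = 455
Step 2: 3 records have category = 'tools'
Step 3: Each affected record changes by 20
Step 4: Total change = 3 × 20 = 60
Step 5: New sum = 455 + 60 = 515
Step 6: Difference = |515 - 455| = 60
        (Sum increased by 60)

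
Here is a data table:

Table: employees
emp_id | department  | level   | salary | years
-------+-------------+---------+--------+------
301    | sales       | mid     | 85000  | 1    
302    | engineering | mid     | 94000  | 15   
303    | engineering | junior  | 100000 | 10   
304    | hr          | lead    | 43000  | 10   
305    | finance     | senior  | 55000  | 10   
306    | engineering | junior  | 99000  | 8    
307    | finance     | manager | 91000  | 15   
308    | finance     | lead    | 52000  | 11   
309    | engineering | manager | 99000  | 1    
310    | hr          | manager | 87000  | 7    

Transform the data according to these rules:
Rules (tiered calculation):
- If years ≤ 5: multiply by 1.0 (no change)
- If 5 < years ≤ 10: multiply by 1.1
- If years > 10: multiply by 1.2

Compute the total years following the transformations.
100.7

Step 1: Tier 1 (years ≤ 5): 2 records, sum = 2 × 1.0 = 2.0
Step 2: Tier 2 (5 < years ≤ 10): 5 records, sum = 45 × 1.1 = 49.5
Step 3: Tier 3 (years > 10): 3 records, sum = 41 × 1.2 = 49.2
Step 4: Final sum = 2.0 + 49.5 + 49.2 = 100.7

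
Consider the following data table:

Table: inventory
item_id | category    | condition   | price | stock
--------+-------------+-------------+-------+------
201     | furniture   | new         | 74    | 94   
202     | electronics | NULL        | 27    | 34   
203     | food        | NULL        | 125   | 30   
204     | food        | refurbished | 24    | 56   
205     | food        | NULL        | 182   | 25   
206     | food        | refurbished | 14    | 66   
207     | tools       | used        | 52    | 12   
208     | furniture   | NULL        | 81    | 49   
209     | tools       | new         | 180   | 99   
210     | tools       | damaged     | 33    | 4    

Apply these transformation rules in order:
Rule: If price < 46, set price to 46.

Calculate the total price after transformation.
878

Step 1: 4 records have price < 46
Step 2: These records originally summed to 98
Step 3: After setting to minimum: 4 × 46 = 184
Step 4: Unaffected records sum: 694
Step 5: Final sum = 184 + 694 = 878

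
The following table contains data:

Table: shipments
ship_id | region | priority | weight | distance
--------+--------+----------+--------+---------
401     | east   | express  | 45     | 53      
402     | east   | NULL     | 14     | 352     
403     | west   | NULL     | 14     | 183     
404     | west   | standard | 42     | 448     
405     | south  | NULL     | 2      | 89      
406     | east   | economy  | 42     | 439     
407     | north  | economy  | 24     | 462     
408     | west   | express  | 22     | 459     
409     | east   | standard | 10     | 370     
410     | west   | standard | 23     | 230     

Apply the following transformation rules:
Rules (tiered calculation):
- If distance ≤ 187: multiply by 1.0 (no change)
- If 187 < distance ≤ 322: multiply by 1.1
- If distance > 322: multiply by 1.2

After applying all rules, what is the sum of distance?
3614.0

Step 1: Tier 1 (distance ≤ 187): 3 records, sum = 325 × 1.0 = 325.0
Step 2: Tier 2 (187 < distance ≤ 322): 1 records, sum = 230 × 1.1 = 253.0
Step 3: Tier 3 (distance > 322): 6 records, sum = 2530 × 1.2 = 3036.0
Step 4: Final sum = 325.0 + 253.0 + 3036.0 = 3614.0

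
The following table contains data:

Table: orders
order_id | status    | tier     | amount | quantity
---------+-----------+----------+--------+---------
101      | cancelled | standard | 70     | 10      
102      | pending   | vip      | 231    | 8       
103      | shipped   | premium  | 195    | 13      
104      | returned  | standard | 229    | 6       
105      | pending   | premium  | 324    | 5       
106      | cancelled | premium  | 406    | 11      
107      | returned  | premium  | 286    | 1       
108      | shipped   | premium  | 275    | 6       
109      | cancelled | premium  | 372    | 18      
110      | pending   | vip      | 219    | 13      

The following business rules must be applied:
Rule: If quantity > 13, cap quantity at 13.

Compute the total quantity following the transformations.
86

Step 1: 1 records have quantity > 13
Step 2: These records originally summed to 18
Step 3: After capping: 1 × 13 = 13
Step 4: Unaffected records sum: 73
Step 5: Final sum = 13 + 73 = 86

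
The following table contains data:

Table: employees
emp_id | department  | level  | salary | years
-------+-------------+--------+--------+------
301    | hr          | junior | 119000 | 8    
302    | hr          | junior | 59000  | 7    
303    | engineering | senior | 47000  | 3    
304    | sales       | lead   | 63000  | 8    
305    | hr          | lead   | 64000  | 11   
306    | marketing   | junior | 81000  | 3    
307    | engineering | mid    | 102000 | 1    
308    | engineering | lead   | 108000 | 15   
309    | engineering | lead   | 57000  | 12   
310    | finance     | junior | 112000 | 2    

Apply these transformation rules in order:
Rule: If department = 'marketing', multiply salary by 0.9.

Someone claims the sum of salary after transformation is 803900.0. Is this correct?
Yes, the result is correct.

Step 1: Calculate the correct sum after transformation
Step 2: Apply multiplier 0.9 to records where department = 'marketing'
Step 3: Correct result = 803900.0
Step 4: Claimed result = 803900.0
Step 5: 803900.0 = 803900.0 ✓
Conclusion: The claimed result is correct.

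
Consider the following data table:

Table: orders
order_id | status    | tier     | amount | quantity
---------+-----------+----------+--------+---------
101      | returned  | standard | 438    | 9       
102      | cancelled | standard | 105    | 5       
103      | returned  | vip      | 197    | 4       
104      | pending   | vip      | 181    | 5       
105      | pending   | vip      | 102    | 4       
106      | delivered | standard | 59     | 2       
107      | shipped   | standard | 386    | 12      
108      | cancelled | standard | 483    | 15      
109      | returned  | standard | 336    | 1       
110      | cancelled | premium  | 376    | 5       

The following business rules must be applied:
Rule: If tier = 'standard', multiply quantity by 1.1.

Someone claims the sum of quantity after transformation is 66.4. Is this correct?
Yes, the result is correct.

Step 1: Calculate the correct sum after transformation
Step 2: Apply multiplier 1.1 to records where tier = 'standard'
Step 3: Correct result = 66.4
Step 4: Claimed result = 66.4
Step 5: 66.4 = 66.4 ✓
Conclusion: The claimed result is correct.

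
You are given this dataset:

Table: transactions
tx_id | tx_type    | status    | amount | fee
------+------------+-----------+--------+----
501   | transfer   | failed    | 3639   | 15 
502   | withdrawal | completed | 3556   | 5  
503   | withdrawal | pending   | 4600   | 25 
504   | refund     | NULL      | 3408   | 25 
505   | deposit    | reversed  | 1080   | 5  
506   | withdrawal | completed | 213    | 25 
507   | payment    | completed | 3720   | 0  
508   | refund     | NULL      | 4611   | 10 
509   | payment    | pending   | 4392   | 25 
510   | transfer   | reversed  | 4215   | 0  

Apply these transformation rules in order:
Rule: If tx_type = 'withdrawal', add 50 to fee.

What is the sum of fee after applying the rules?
285

Step 1: Count records where tx_type = 'withdrawal': 3
Step 2: Total bonus added: 3 × 50 = 150
Step 3: Original sum of fee: 135
Step 4: Final sum = 135 + 150 = 285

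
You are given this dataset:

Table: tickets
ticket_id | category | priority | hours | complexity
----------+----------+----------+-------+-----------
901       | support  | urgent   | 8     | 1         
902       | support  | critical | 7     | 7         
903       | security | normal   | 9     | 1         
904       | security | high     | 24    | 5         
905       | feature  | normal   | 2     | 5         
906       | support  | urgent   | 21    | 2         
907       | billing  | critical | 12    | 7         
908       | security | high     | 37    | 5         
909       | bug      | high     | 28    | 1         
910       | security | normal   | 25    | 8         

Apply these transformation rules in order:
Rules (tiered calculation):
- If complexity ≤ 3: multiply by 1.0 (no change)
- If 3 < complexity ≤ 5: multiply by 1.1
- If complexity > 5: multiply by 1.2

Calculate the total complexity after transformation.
47.9

Step 1: Tier 1 (complexity ≤ 3): 4 records, sum = 5 × 1.0 = 5.0
Step 2: Tier 2 (3 < complexity ≤ 5): 3 records, sum = 15 × 1.1 = 16.5
Step 3: Tier 3 (complexity > 5): 3 records, sum = 22 × 1.2 = 26.4
Step 4: Final sum = 5.0 + 16.5 + 26.4 = 47.9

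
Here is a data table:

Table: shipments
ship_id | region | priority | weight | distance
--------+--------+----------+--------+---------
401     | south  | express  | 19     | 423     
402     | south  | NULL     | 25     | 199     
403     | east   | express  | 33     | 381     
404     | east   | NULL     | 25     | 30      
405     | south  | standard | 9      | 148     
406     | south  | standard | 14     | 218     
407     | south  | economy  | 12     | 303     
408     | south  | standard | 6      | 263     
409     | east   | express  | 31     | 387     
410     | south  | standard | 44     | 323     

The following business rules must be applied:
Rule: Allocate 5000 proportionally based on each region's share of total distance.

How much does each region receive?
east: 1491.59, south: 3508.41

Step 1: Calculate total distance = 2675
Step 2: Calculate each region's proportion:
  east: 798/2675 = 29.83% → 1491.59
  south: 1877/2675 = 70.17% → 3508.41
Step 3: Verify: sum of allocations ≈ 5000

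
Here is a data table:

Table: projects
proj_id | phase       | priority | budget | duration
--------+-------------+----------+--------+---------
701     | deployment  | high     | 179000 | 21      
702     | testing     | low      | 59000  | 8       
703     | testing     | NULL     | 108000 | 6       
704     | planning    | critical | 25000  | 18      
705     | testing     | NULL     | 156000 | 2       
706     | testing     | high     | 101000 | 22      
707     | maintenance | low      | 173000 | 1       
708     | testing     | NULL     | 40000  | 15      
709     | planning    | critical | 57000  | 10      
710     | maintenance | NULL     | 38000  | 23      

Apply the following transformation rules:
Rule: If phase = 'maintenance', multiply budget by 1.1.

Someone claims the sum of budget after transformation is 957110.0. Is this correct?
No, the correct result is 957100.0.

Step 1: Calculate the correct sum after transformation
Step 2: Apply multiplier 1.1 to records where phase = 'maintenance'
Step 3: Correct result = 957100.0
Step 4: Claimed result = 957110.0
Step 5: 957100.0 ≠ 957110.0
Conclusion: The claimed result is incorrect. The correct answer is 957100.0.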